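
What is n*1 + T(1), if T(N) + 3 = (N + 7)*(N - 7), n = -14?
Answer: -65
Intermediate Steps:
T(N) = -3 + (-7 + N)*(7 + N) (T(N) = -3 + (N + 7)*(N - 7) = -3 + (7 + N)*(-7 + N) = -3 + (-7 + N)*(7 + N))
n*1 + T(1) = -14*1 + (-52 + 1²) = -14 + (-52 + 1) = -14 - 51 = -65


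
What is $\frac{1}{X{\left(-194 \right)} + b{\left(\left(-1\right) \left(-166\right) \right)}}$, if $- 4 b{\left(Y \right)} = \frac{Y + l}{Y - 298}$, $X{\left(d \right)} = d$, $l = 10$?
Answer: $- \frac{3}{581} \approx -0.0051635$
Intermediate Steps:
$b{\left(Y \right)} = - \frac{10 + Y}{4 \left(-298 + Y\right)}$ ($b{\left(Y \right)} = - \frac{\left(Y + 10\right) \frac{1}{Y - 298}}{4} = - \frac{\left(10 + Y\right) \frac{1}{-298 + Y}}{4} = - \frac{\frac{1}{-298 + Y} \left(10 + Y\right)}{4} = - \frac{10 + Y}{4 \left(-298 + Y\right)}$)
$\frac{1}{X{\left(-194 \right)} + b{\left(\left(-1\right) \left(-166\right) \right)}} = \frac{1}{-194 + \frac{-10 - \left(-1\right) \left(-166\right)}{4 \left(-298 - -166\right)}} = \frac{1}{-194 + \frac{-10 - 166}{4 \left(-298 + 166\right)}} = \frac{1}{-194 + \frac{-10 - 166}{4 \left(-132\right)}} = \frac{1}{-194 + \frac{1}{4} \left(- \frac{1}{132}\right) \left(-176\right)} = \frac{1}{-194 + \frac{1}{3}} = \frac{1}{- \frac{581}{3}} = - \frac{3}{581}$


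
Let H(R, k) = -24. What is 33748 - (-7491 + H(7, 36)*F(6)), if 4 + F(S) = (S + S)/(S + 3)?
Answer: 41175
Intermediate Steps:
F(S) = -4 + 2*S/(3 + S) (F(S) = -4 + (S + S)/(S + 3) = -4 + (2*S)/(3 + S) = -4 + 2*S/(3 + S))
33748 - (-7491 + H(7, 36)*F(6)) = 33748 - (-7491 - 48*(-6 - 1*6)/(3 + 6)) = 33748 - (-7491 - 48*(-6 - 6)/9) = 33748 - (-7491 - 48*(-12)/9) = 33748 - (-7491 - 24*(-8/3)) = 33748 - (-7491 + 64) = 33748 - 1*(-7427) = 33748 + 7427 = 41175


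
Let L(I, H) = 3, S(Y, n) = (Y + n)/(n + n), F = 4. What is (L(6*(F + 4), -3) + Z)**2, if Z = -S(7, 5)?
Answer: 81/25 ≈ 3.2400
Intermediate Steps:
S(Y, n) = (Y + n)/(2*n) (S(Y, n) = (Y + n)/((2*n)) = (Y + n)*(1/(2*n)) = (Y + n)/(2*n))
Z = -6/5 (Z = -(7 + 5)/(2*5) = -12/(2*5) = -1*6/5 = -6/5 ≈ -1.2000)
(L(6*(F + 4), -3) + Z)**2 = (3 - 6/5)**2 = (9/5)**2 = 81/25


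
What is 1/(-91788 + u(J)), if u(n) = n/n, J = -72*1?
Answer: -1/91787 ≈ -1.0895e-5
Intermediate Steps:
J = -72
u(n) = 1
1/(-91788 + u(J)) = 1/(-91788 + 1) = 1/(-91787) = -1/91787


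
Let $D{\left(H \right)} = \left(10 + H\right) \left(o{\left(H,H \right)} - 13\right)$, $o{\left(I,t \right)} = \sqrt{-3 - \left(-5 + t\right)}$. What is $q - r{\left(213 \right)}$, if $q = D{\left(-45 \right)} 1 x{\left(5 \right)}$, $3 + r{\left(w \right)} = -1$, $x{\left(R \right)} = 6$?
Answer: $2734 - 210 \sqrt{47} \approx 1294.3$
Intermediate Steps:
$r{\left(w \right)} = -4$ ($r{\left(w \right)} = -3 - 1 = -4$)
$o{\left(I,t \right)} = \sqrt{2 - t}$
$D{\left(H \right)} = \left(-13 + \sqrt{2 - H}\right) \left(10 + H\right)$ ($D{\left(H \right)} = \left(10 + H\right) \left(\sqrt{2 - H} - 13\right) = \left(10 + H\right) \left(-13 + \sqrt{2 - H}\right) = \left(-13 + \sqrt{2 - H}\right) \left(10 + H\right)$)
$q = 2730 - 210 \sqrt{47}$ ($q = \left(-130 - -585 + 10 \sqrt{2 - -45} - 45 \sqrt{2 - -45}\right) 1 \cdot 6 = \left(-130 + 585 + 10 \sqrt{2 + 45} - 45 \sqrt{2 + 45}\right) 6 = \left(-130 + 585 + 10 \sqrt{47} - 45 \sqrt{47}\right) 6 = \left(455 - 35 \sqrt{47}\right) 6 = 2730 - 210 \sqrt{47} \approx 1290.3$)
$q - r{\left(213 \right)} = \left(2730 - 210 \sqrt{47}\right) - -4 = \left(2730 - 210 \sqrt{47}\right) + 4 = 2734 - 210 \sqrt{47}$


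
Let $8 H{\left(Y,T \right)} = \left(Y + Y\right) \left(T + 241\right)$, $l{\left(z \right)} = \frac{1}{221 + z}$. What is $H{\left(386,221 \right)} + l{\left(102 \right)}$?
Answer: $\frac{14400310}{323} \approx 44583.0$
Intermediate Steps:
$H{\left(Y,T \right)} = \frac{Y \left(241 + T\right)}{4}$ ($H{\left(Y,T \right)} = \frac{\left(Y + Y\right) \left(T + 241\right)}{8} = \frac{2 Y \left(241 + T\right)}{8} = \frac{Y \left(241 + T\right)}{4}$)
$H{\left(386,221 \right)} + l{\left(102 \right)} = \frac{1}{4} \cdot 386 \left(241 + 221\right) + \frac{1}{221 + 102} = \frac{1}{4} \cdot 386 \cdot 462 + \frac{1}{323} = 44583 + \frac{1}{323} = \frac{14400310}{323}$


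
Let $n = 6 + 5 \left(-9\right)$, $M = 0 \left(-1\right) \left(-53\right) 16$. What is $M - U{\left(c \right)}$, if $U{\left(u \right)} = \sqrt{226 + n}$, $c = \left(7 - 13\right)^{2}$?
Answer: $- \sqrt{187} \approx -13.675$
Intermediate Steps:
$M = 0$ ($M = 0 \left(-53\right) 16 = 0 \cdot 16 = 0$)
$n = -39$ ($n = 6 - 45 = -39$)
$c = 36$ ($c = \left(-6\right)^{2} = 36$)
$U{\left(u \right)} = \sqrt{187}$ ($U{\left(u \right)} = \sqrt{226 - 39} = \sqrt{187}$)
$M - U{\left(c \right)} = 0 - \sqrt{187} = - \sqrt{187}$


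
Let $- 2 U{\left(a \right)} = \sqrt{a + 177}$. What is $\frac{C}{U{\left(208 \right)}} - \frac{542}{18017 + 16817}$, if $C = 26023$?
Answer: $- \frac{271}{17417} - \frac{52046 \sqrt{385}}{385} \approx -2652.5$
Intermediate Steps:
$U{\left(a \right)} = - \frac{\sqrt{177 + a}}{2}$ ($U{\left(a \right)} = - \frac{\sqrt{a + 177}}{2} = - \frac{\sqrt{177 + a}}{2}$)
$\frac{C}{U{\left(208 \right)}} - \frac{542}{18017 + 16817} = \frac{26023}{\left(- \frac{1}{2}\right) \sqrt{177 + 208}} - \frac{542}{18017 + 16817} = \frac{26023}{\left(- \frac{1}{2}\right) \sqrt{385}} - \frac{542}{34834} = 26023 \left(- \frac{2 \sqrt{385}}{385}\right) - \frac{271}{17417} = - \frac{52046 \sqrt{385}}{385} - \frac{271}{17417} = - \frac{271}{17417} - \frac{52046 \sqrt{385}}{385}$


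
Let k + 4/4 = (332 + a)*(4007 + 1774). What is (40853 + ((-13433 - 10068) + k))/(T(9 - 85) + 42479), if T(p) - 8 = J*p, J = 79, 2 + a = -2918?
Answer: -14943877/36483 ≈ -409.61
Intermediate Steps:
a = -2920 (a = -2 - 2918 = -2920)
k = -14961229 (k = -1 + (332 - 2920)*(4007 + 1774) = -1 - 2588*5781 = -1 - 14961228 = -14961229)
T(p) = 8 + 79*p
(40853 + ((-13433 - 10068) + k))/(T(9 - 85) + 42479) = (40853 + ((-13433 - 10068) - 14961229))/((8 + 79*(9 - 85)) + 42479) = (40853 + (-23501 - 14961229))/((8 + 79*(-76)) + 42479) = (40853 - 14984730)/((8 - 6004) + 42479) = -14943877/(-5996 + 42479) = -14943877/36483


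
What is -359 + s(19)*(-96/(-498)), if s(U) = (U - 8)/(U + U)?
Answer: -566055/1577 ≈ -358.94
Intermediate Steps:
s(U) = (-8 + U)/(2*U) (s(U) = (-8 + U)/((2*U)) = (-8 + U)*(1/(2*U)) = (-8 + U)/(2*U))
-359 + s(19)*(-96/(-498)) = -359 + ((½)*(-8 + 19)/19)*(-96/(-498)) = -359 + ((½)*(1/19)*11)*(-96*(-1/498)) = -359 + (11/38)*(16/83) = -359 + 88/1577 = -566055/1577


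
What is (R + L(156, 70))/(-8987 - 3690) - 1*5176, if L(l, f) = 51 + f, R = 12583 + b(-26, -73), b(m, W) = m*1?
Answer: -65628830/12677 ≈ -5177.0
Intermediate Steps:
b(m, W) = m
R = 12557 (R = 12583 - 26 = 12557)
(R + L(156, 70))/(-8987 - 3690) - 1*5176 = (12557 + (51 + 70))/(-8987 - 3690) - 1*5176 = (12557 + 121)/(-12677) - 5176 = 12678*(-1/12677) - 5176 = -12678/12677 - 5176 = -65628830/12677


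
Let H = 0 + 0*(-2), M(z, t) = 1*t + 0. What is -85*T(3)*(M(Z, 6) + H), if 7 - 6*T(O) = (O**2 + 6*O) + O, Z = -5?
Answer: 1955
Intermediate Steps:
M(z, t) = t (M(z, t) = t + 0 = t)
H = 0 (H = 0 + 0 = 0)
T(O) = 7/6 - 7*O/6 - O**2/6 (T(O) = 7/6 - ((O**2 + 6*O) + O)/6 = 7/6 - (O**2 + 7*O)/6 = 7/6 + (-7*O/6 - O**2/6) = 7/6 - 7*O/6 - O**2/6)
-85*T(3)*(M(Z, 6) + H) = -85*(7/6 - 7/6*3 - 1/6*3**2)*(6 + 0) = -85*(7/6 - 7/2 - 1/6*9)*6 = -85*(7/6 - 7/2 - 3/2)*6 = -(-1955)*6/6 = -85*(-23) = 1955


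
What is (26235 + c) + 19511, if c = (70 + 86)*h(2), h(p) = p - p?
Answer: 45746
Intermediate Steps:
h(p) = 0
c = 0 (c = (70 + 86)*0 = 156*0 = 0)
(26235 + c) + 19511 = (26235 + 0) + 19511 = 26235 + 19511 = 45746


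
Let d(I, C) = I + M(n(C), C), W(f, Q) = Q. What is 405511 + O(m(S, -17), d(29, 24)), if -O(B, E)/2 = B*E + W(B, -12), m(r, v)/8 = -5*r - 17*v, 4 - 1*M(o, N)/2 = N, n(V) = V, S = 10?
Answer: 447599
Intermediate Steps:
M(o, N) = 8 - 2*N
m(r, v) = -136*v - 40*r (m(r, v) = 8*(-5*r - 17*v) = 8*(-17*v - 5*r) = -136*v - 40*r)
d(I, C) = 8 + I - 2*C (d(I, C) = I + (8 - 2*C) = 8 + I - 2*C)
O(B, E) = 24 - 2*B*E (O(B, E) = -2*(B*E - 12) = -2*(-12 + B*E) = 24 - 2*B*E)
405511 + O(m(S, -17), d(29, 24)) = 405511 + (24 - 2*(-136*(-17) - 40*10)*(8 + 29 - 2*24)) = 405511 + (24 - 2*(2312 - 400)*(8 + 29 - 48)) = 405511 + (24 - 2*1912*(-11)) = 405511 + (24 + 42064) = 405511 + 42088 = 447599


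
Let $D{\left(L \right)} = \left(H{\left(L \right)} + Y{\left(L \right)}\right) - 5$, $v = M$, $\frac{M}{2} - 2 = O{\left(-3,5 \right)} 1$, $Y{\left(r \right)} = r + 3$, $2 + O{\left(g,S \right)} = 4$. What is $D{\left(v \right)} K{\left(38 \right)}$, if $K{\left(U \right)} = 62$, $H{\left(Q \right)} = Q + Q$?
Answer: $1364$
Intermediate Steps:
$H{\left(Q \right)} = 2 Q$
$O{\left(g,S \right)} = 2$ ($O{\left(g,S \right)} = -2 + 4 = 2$)
$Y{\left(r \right)} = 3 + r$
$M = 8$ ($M = 4 + 2 \cdot 2 \cdot 1 = 4 + 2 \cdot 2 = 4 + 4 = 8$)
$v = 8$
$D{\left(L \right)} = -2 + 3 L$ ($D{\left(L \right)} = \left(2 L + \left(3 + L\right)\right) - 5 = \left(3 + 3 L\right) - 5 = -2 + 3 L$)
$D{\left(v \right)} K{\left(38 \right)} = \left(-2 + 3 \cdot 8\right) 62 = \left(-2 + 24\right) 62 = 22 \cdot 62 = 1364$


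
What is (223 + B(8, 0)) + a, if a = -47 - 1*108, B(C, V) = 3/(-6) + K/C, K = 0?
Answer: 135/2 ≈ 67.500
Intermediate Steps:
B(C, V) = -1/2 (B(C, V) = 3/(-6) + 0/C = 3*(-1/6) + 0 = -1/2 + 0 = -1/2)
a = -155 (a = -47 - 108 = -155)
(223 + B(8, 0)) + a = (223 - 1/2) - 155 = 445/2 - 155 = 135/2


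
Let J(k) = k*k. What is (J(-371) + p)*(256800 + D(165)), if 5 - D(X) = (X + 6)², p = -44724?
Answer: 21144564188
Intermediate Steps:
J(k) = k²
D(X) = 5 - (6 + X)² (D(X) = 5 - (X + 6)² = 5 - (6 + X)²)
(J(-371) + p)*(256800 + D(165)) = ((-371)² - 44724)*(256800 + (5 - (6 + 165)²)) = (137641 - 44724)*(256800 + (5 - 1*171²)) = 92917*(256800 + (5 - 1*29241)) = 92917*(256800 + (5 - 29241)) = 92917*(256800 - 29236) = 92917*227564 = 21144564188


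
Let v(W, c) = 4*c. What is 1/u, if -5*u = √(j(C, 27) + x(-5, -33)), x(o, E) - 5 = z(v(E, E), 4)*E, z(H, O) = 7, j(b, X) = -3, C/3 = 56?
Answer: 5*I*√229/229 ≈ 0.33041*I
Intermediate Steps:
C = 168 (C = 3*56 = 168)
x(o, E) = 5 + 7*E
u = -I*√229/5 (u = -√(-3 + (5 + 7*(-33)))/5 = -√(-3 + (5 - 231))/5 = -√(-3 - 226)/5 = -I*√229/5 ≈ -3.0266*I)
1/u = 1/(-I*√229/5) = 5*I*√229/229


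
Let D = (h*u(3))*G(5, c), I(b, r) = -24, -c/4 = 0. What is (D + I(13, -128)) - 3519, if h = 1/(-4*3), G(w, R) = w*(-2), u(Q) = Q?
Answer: -7081/2 ≈ -3540.5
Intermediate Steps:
c = 0 (c = -4*0 = 0)
G(w, R) = -2*w
h = -1/12 (h = 1/(-12) = -1/12 ≈ -0.083333)
D = 5/2 (D = (-1/12*3)*(-2*5) = -1/4*(-10) = 5/2 ≈ 2.5000)
(D + I(13, -128)) - 3519 = (5/2 - 24) - 3519 = -43/2 - 3519 = -7081/2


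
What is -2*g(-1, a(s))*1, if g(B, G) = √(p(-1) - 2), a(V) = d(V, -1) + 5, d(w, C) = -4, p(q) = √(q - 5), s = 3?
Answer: -2*√(-2 + I*√6) ≈ -1.5246 - 3.2132*I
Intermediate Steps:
p(q) = √(-5 + q)
a(V) = 1 (a(V) = -4 + 5 = 1)
g(B, G) = √(-2 + I*√6) (g(B, G) = √(√(-5 - 1) - 2) = √(√(-6) - 2) = √(I*√6 - 2) = √(-2 + I*√6))
-2*g(-1, a(s))*1 = -2*√(-2 + I*√6)*1 = -2*√(-2 + I*√6)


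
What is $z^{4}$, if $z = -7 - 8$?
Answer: $50625$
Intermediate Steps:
$z = -15$
$z^{4} = \left(-15\right)^{4} = 50625$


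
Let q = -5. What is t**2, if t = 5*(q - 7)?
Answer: 3600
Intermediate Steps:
t = -60 (t = 5*(-5 - 7) = 5*(-12) = -60)
t**2 = (-60)**2 = 3600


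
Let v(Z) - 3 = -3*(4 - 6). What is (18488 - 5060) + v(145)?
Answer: 13437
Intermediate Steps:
v(Z) = 9 (v(Z) = 3 - 3*(4 - 6) = 3 - 3*(-2) = 3 + 6 = 9)
(18488 - 5060) + v(145) = (18488 - 5060) + 9 = 13428 + 9 = 13437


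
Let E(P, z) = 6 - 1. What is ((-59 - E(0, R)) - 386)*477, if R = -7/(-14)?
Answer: -214650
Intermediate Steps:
R = ½ (R = -7*(-1/14) = ½ ≈ 0.50000)
E(P, z) = 5
((-59 - E(0, R)) - 386)*477 = ((-59 - 1*5) - 386)*477 = ((-59 - 5) - 386)*477 = (-64 - 386)*477 = -450*477 = -214650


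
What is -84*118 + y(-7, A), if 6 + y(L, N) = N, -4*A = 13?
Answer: -39685/4 ≈ -9921.3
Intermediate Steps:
A = -13/4 (A = -¼*13 = -13/4 ≈ -3.2500)
y(L, N) = -6 + N
-84*118 + y(-7, A) = -84*118 + (-6 - 13/4) = -9912 - 37/4 = -39685/4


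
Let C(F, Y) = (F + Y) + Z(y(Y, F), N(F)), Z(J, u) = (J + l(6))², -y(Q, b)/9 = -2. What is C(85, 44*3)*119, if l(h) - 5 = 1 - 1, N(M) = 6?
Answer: 88774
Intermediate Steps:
y(Q, b) = 18 (y(Q, b) = -9*(-2) = 18)
l(h) = 5 (l(h) = 5 + (1 - 1) = 5 + 0 = 5)
Z(J, u) = (5 + J)² (Z(J, u) = (J + 5)² = (5 + J)²)
C(F, Y) = 529 + F + Y (C(F, Y) = (F + Y) + (5 + 18)² = (F + Y) + 23² = (F + Y) + 529 = 529 + F + Y)
C(85, 44*3)*119 = (529 + 85 + 44*3)*119 = (529 + 85 + 132)*119 = 746*119 = 88774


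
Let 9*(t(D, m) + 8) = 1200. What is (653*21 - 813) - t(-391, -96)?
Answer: 38324/3 ≈ 12775.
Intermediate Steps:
t(D, m) = 376/3 (t(D, m) = -8 + (⅑)*1200 = -8 + 400/3 = 376/3)
(653*21 - 813) - t(-391, -96) = (653*21 - 813) - 1*376/3 = (13713 - 813) - 376/3 = 12900 - 376/3 = 38324/3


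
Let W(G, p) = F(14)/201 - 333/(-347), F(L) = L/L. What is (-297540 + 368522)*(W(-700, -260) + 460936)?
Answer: 2281998222043504/69747 ≈ 3.2718e+10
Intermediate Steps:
F(L) = 1
W(G, p) = 67280/69747 (W(G, p) = 1/201 - 333/(-347) = 1*(1/201) - 333*(-1/347) = 1/201 + 333/347 = 67280/69747)
(-297540 + 368522)*(W(-700, -260) + 460936) = (-297540 + 368522)*(67280/69747 + 460936) = 70982*(32148970472/69747) = 2281998222043504/69747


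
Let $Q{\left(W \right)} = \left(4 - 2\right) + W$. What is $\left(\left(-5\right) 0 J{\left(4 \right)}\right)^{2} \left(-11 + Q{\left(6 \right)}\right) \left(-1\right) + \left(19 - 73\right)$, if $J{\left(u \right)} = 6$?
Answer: $-54$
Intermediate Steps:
$Q{\left(W \right)} = 2 + W$
$\left(\left(-5\right) 0 J{\left(4 \right)}\right)^{2} \left(-11 + Q{\left(6 \right)}\right) \left(-1\right) + \left(19 - 73\right) = \left(\left(-5\right) 0 \cdot 6\right)^{2} \left(-11 + \left(2 + 6\right)\right) \left(-1\right) + \left(19 - 73\right) = \left(0 \cdot 6\right)^{2} \left(-11 + 8\right) \left(-1\right) + \left(19 - 73\right) = 0^{2} \left(\left(-3\right) \left(-1\right)\right) - 54 = 0 \cdot 3 - 54 = 0 - 54 = -54$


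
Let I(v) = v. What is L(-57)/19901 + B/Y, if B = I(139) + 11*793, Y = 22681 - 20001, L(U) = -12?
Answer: 88165251/26667340 ≈ 3.3061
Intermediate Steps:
Y = 2680
B = 8862 (B = 139 + 11*793 = 139 + 8723 = 8862)
L(-57)/19901 + B/Y = -12/19901 + 8862/2680 = -12*1/19901 + 8862*(1/2680) = -12/19901 + 4431/1340 = 88165251/26667340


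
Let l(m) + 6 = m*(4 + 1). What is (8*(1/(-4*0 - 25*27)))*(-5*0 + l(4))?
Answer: -112/675 ≈ -0.16593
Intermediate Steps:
l(m) = -6 + 5*m (l(m) = -6 + m*(4 + 1) = -6 + m*5 = -6 + 5*m)
(8*(1/(-4*0 - 25*27)))*(-5*0 + l(4)) = (8*(1/(-4*0 - 25*27)))*(-5*0 + (-6 + 5*4)) = (8*((1/27)/(0 - 25)))*(0 + (-6 + 20)) = (8*((1/27)/(-25)))*(0 + 14) = (8*(-1/25*1/27))*14 = (8*(-1/675))*14 = -8/675*14 = -112/675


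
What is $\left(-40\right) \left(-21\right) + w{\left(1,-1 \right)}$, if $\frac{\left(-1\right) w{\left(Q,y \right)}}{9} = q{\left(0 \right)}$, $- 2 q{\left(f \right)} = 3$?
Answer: $\frac{1707}{2} \approx 853.5$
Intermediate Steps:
$q{\left(f \right)} = - \frac{3}{2}$ ($q{\left(f \right)} = \left(- \frac{1}{2}\right) 3 = - \frac{3}{2}$)
$w{\left(Q,y \right)} = \frac{27}{2}$ ($w{\left(Q,y \right)} = \left(-9\right) \left(- \frac{3}{2}\right) = \frac{27}{2}$)
$\left(-40\right) \left(-21\right) + w{\left(1,-1 \right)} = \left(-40\right) \left(-21\right) + \frac{27}{2} = 840 + \frac{27}{2} = \frac{1707}{2}$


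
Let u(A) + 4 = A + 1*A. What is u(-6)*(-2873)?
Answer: 45968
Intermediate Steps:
u(A) = -4 + 2*A (u(A) = -4 + (A + 1*A) = -4 + (A + A) = -4 + 2*A)
u(-6)*(-2873) = (-4 + 2*(-6))*(-2873) = (-4 - 12)*(-2873) = -16*(-2873) = 45968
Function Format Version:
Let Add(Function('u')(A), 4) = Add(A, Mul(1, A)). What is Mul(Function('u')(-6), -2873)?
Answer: 45968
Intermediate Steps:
Function('u')(A) = Add(-4, Mul(2, A)) (Function('u')(A) = Add(-4, Add(A, Mul(1, A))) = Add(-4, Add(A, A)) = Add(-4, Mul(2, A)))
Mul(Function('u')(-6), -2873) = Mul(Add(-4, Mul(2, -6)), -2873) = Mul(Add(-4, -12), -2873) = Mul(-16, -2873) = 45968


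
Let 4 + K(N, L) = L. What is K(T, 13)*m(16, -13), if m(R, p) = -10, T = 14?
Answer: -90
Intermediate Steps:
K(N, L) = -4 + L
K(T, 13)*m(16, -13) = (-4 + 13)*(-10) = 9*(-10) = -90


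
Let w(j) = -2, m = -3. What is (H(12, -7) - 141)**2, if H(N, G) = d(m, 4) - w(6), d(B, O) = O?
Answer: 18225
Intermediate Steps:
H(N, G) = 6 (H(N, G) = 4 - 1*(-2) = 4 + 2 = 6)
(H(12, -7) - 141)**2 = (6 - 141)**2 = (-135)**2 = 18225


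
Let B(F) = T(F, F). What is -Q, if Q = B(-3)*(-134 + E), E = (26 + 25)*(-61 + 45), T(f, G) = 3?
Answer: 2850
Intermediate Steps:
B(F) = 3
E = -816 (E = 51*(-16) = -816)
Q = -2850 (Q = 3*(-134 - 816) = 3*(-950) = -2850)
-Q = -1*(-2850) = 2850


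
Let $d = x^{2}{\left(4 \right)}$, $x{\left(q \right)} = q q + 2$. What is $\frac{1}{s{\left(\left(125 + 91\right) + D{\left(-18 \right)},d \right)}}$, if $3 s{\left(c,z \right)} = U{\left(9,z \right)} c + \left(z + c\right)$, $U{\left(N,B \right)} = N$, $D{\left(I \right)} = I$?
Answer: $\frac{1}{768} \approx 0.0013021$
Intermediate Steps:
$x{\left(q \right)} = 2 + q^{2}$ ($x{\left(q \right)} = q^{2} + 2 = 2 + q^{2}$)
$d = 324$ ($d = \left(2 + 4^{2}\right)^{2} = \left(2 + 16\right)^{2} = 18^{2} = 324$)
$s{\left(c,z \right)} = \frac{z}{3} + \frac{10 c}{3}$ ($s{\left(c,z \right)} = \frac{9 c + \left(z + c\right)}{3} = \frac{9 c + \left(c + z\right)}{3} = \frac{z + 10 c}{3} = \frac{z}{3} + \frac{10 c}{3}$)
$\frac{1}{s{\left(\left(125 + 91\right) + D{\left(-18 \right)},d \right)}} = \frac{1}{\frac{1}{3} \cdot 324 + \frac{10 \left(\left(125 + 91\right) - 18\right)}{3}} = \frac{1}{108 + \frac{10 \left(216 - 18\right)}{3}} = \frac{1}{108 + \frac{10}{3} \cdot 198} = \frac{1}{108 + 660} = \frac{1}{768}$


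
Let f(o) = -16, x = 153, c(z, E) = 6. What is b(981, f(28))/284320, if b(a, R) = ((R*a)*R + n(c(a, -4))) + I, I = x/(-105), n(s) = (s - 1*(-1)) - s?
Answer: 549359/621950 ≈ 0.88328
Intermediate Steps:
n(s) = 1 (n(s) = (s + 1) - s = (1 + s) - s = 1)
I = -51/35 (I = 153/(-105) = 153*(-1/105) = -51/35 ≈ -1.4571)
b(a, R) = -16/35 + a*R² (b(a, R) = ((R*a)*R + 1) - 51/35 = (a*R² + 1) - 51/35 = (1 + a*R²) - 51/35 = -16/35 + a*R²)
b(981, f(28))/284320 = (-16/35 + 981*(-16)²)/284320 = (-16/35 + 981*256)*(1/284320) = (-16/35 + 251136)*(1/284320) = (8789744/35)*(1/284320) = 549359/621950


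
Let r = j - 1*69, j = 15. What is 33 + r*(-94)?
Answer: 5109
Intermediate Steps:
r = -54 (r = 15 - 1*69 = 15 - 69 = -54)
33 + r*(-94) = 33 - 54*(-94) = 33 + 5076 = 5109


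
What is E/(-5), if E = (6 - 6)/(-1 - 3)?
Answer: 0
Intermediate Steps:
E = 0 (E = 0/(-4) = 0*(-1/4) = 0)
E/(-5) = 0/(-5) = -1/5*0 = 0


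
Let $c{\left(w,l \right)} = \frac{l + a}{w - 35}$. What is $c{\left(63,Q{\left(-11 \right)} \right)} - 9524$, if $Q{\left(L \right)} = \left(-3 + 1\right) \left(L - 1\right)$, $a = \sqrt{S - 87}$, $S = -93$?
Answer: $- \frac{66662}{7} + \frac{3 i \sqrt{5}}{14} \approx -9523.1 + 0.47916 i$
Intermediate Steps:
$a = 6 i \sqrt{5}$ ($a = \sqrt{-93 - 87} = \sqrt{-180} = 6 i \sqrt{5} \approx 13.416 i$)
$Q{\left(L \right)} = 2 - 2 L$ ($Q{\left(L \right)} = - 2 \left(-1 + L\right) = 2 - 2 L$)
$c{\left(w,l \right)} = \frac{l + 6 i \sqrt{5}}{-35 + w}$ ($c{\left(w,l \right)} = \frac{l + 6 i \sqrt{5}}{w - 35} = \frac{l + 6 i \sqrt{5}}{-35 + w}$)
$c{\left(63,Q{\left(-11 \right)} \right)} - 9524 = \frac{\left(2 - -22\right) + 6 i \sqrt{5}}{-35 + 63} - 9524 = \frac{\left(2 + 22\right) + 6 i \sqrt{5}}{28} - 9524 = \frac{24 + 6 i \sqrt{5}}{28} - 9524 = \left(\frac{6}{7} + \frac{3 i \sqrt{5}}{14}\right) - 9524 = - \frac{66662}{7} + \frac{3 i \sqrt{5}}{14}$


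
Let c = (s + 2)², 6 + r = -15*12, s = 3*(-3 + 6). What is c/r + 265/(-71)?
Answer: -57881/13206 ≈ -4.3829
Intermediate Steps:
s = 9 (s = 3*3 = 9)
r = -186 (r = -6 - 15*12 = -6 - 180 = -186)
c = 121 (c = (9 + 2)² = 11² = 121)
c/r + 265/(-71) = 121/(-186) + 265/(-71) = 121*(-1/186) + 265*(-1/71) = -121/186 - 265/71 = -57881/13206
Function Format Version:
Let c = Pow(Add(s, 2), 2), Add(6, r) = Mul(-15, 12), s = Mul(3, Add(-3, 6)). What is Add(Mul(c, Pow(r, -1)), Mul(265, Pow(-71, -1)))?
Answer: Rational(-57881, 13206) ≈ -4.3829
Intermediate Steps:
s = 9 (s = Mul(3, 3) = 9)
r = -186 (r = Add(-6, Mul(-15, 12)) = Add(-6, -180) = -186)
c = 121 (c = Pow(Add(9, 2), 2) = Pow(11, 2) = 121)
Add(Mul(c, Pow(r, -1)), Mul(265, Pow(-71, -1))) = Add(Mul(121, Pow(-186, -1)), Mul(265, Pow(-71, -1))) = Add(Mul(121, Rational(-1, 186)), Mul(265, Rational(-1, 71))) = Add(Rational(-121, 186), Rational(-265, 71)) = Rational(-57881, 13206)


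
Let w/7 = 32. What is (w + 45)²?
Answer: 72361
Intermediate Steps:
w = 224 (w = 7*32 = 224)
(w + 45)² = (224 + 45)² = 269² = 72361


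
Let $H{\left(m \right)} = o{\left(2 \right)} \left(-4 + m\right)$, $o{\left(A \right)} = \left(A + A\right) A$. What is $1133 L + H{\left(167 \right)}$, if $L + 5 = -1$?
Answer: $-5494$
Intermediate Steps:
$L = -6$ ($L = -5 - 1 = -6$)
$o{\left(A \right)} = 2 A^{2}$ ($o{\left(A \right)} = 2 A A = 2 A^{2}$)
$H{\left(m \right)} = -32 + 8 m$ ($H{\left(m \right)} = 2 \cdot 2^{2} \left(-4 + m\right) = 2 \cdot 4 \left(-4 + m\right) = 8 \left(-4 + m\right) = -32 + 8 m$)
$1133 L + H{\left(167 \right)} = 1133 \left(-6\right) + \left(-32 + 8 \cdot 167\right) = -6798 + \left(-32 + 1336\right) = -6798 + 1304 = -5494$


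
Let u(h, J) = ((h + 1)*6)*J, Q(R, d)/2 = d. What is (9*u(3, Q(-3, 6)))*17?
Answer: 44064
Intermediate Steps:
Q(R, d) = 2*d
u(h, J) = J*(6 + 6*h) (u(h, J) = ((1 + h)*6)*J = (6 + 6*h)*J = J*(6 + 6*h))
(9*u(3, Q(-3, 6)))*17 = (9*(6*(2*6)*(1 + 3)))*17 = (9*(6*12*4))*17 = (9*288)*17 = 2592*17 = 44064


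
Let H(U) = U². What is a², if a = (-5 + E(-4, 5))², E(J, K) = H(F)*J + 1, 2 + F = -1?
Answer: 2560000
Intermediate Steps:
F = -3 (F = -2 - 1 = -3)
E(J, K) = 1 + 9*J (E(J, K) = (-3)²*J + 1 = 9*J + 1 = 1 + 9*J)
a = 1600 (a = (-5 + (1 + 9*(-4)))² = (-5 + (1 - 36))² = (-5 - 35)² = (-40)² = 1600)
a² = 1600² = 2560000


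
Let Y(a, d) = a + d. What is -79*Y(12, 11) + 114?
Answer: -1703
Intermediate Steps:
-79*Y(12, 11) + 114 = -79*(12 + 11) + 114 = -79*23 + 114 = -1817 + 114 = -1703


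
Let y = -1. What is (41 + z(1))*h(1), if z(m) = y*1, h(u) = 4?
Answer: 160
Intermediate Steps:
z(m) = -1 (z(m) = -1*1 = -1)
(41 + z(1))*h(1) = (41 - 1)*4 = 40*4 = 160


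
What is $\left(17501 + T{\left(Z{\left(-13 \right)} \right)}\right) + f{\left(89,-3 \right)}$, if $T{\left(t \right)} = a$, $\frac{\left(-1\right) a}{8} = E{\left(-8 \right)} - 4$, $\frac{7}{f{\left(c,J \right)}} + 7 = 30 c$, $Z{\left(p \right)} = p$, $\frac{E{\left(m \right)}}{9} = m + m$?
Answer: $\frac{49758162}{2663} \approx 18685.0$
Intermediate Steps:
$E{\left(m \right)} = 18 m$ ($E{\left(m \right)} = 9 \left(m + m\right) = 9 \cdot 2 m = 18 m$)
$f{\left(c,J \right)} = \frac{7}{-7 + 30 c}$
$a = 1184$ ($a = - 8 \left(18 \left(-8\right) - 4\right) = - 8 \left(-144 + \left(-35 + 31\right)\right) = - 8 \left(-144 - 4\right) = \left(-8\right) \left(-148\right) = 1184$)
$T{\left(t \right)} = 1184$
$\left(17501 + T{\left(Z{\left(-13 \right)} \right)}\right) + f{\left(89,-3 \right)} = \left(17501 + 1184\right) + \frac{7}{-7 + 30 \cdot 89} = 18685 + \frac{7}{-7 + 2670} = 18685 + \frac{7}{2663} = \frac{49758162}{2663}$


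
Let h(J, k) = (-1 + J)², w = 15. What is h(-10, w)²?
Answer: 14641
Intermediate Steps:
h(-10, w)² = ((-1 - 10)²)² = ((-11)²)² = 121² = 14641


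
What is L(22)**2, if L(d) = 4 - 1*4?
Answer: 0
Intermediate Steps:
L(d) = 0 (L(d) = 4 - 4 = 0)
L(22)**2 = 0**2 = 0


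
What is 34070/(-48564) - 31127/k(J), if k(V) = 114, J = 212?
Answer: -3323543/12141 ≈ -273.75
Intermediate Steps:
34070/(-48564) - 31127/k(J) = 34070/(-48564) - 31127/114 = 34070*(-1/48564) - 31127*1/114 = -17035/24282 - 31127/114 = -3323543/12141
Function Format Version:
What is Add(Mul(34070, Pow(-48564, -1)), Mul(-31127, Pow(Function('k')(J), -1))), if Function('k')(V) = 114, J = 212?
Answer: Rational(-3323543, 12141) ≈ -273.75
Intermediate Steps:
Add(Mul(34070, Pow(-48564, -1)), Mul(-31127, Pow(Function('k')(J), -1))) = Add(Mul(34070, Pow(-48564, -1)), Mul(-31127, Pow(114, -1))) = Add(Mul(34070, Rational(-1, 48564)), Mul(-31127, Rational(1, 114))) = Add(Rational(-17035, 24282), Rational(-31127, 114)) = Rational(-3323543, 12141)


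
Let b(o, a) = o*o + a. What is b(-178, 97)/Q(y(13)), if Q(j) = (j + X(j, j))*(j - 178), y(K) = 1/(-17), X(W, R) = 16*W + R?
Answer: 9184709/54486 ≈ 168.57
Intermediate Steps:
b(o, a) = a + o² (b(o, a) = o² + a = a + o²)
X(W, R) = R + 16*W
y(K) = -1/17
Q(j) = 18*j*(-178 + j) (Q(j) = (j + (j + 16*j))*(j - 178) = (j + 17*j)*(-178 + j) = (18*j)*(-178 + j) = 18*j*(-178 + j))
b(-178, 97)/Q(y(13)) = (97 + (-178)²)/((18*(-1/17)*(-178 - 1/17))) = (97 + 31684)/((18*(-1/17)*(-3027/17))) = 31781/(54486/289) = 31781*(289/54486) = 9184709/54486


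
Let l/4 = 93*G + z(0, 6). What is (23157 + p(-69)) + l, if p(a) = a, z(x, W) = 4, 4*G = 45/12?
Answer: 93811/4 ≈ 23453.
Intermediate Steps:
G = 15/16 (G = (45/12)/4 = (45*(1/12))/4 = (1/4)*(15/4) = 15/16 ≈ 0.93750)
l = 1459/4 (l = 4*(93*(15/16) + 4) = 4*(1395/16 + 4) = 4*(1459/16) = 1459/4 ≈ 364.75)
(23157 + p(-69)) + l = (23157 - 69) + 1459/4 = 23088 + 1459/4 = 93811/4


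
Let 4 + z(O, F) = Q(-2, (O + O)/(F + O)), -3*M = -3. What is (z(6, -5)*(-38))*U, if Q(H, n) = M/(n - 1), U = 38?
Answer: 62092/11 ≈ 5644.7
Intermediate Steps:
M = 1 (M = -⅓*(-3) = 1)
Q(H, n) = 1/(-1 + n) (Q(H, n) = 1/(n - 1) = 1/(-1 + n))
z(O, F) = -4 + 1/(-1 + 2*O/(F + O)) (z(O, F) = -4 + 1/(-1 + (O + O)/(F + O)) = -4 + 1/(-1 + (2*O)/(F + O)) = -4 + 1/(-1 + 2*O/(F + O)))
(z(6, -5)*(-38))*U = (((-3*6 + 5*(-5))/(6 - 1*(-5)))*(-38))*38 = (((-18 - 25)/(6 + 5))*(-38))*38 = ((-43/11)*(-38))*38 = (((1/11)*(-43))*(-38))*38 = -43/11*(-38)*38 = (1634/11)*38 = 62092/11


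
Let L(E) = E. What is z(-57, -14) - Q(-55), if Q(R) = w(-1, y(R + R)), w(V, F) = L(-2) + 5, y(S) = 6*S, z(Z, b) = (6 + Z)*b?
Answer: 711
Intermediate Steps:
z(Z, b) = b*(6 + Z)
w(V, F) = 3 (w(V, F) = -2 + 5 = 3)
Q(R) = 3
z(-57, -14) - Q(-55) = -14*(6 - 57) - 1*3 = -14*(-51) - 3 = 714 - 3 = 711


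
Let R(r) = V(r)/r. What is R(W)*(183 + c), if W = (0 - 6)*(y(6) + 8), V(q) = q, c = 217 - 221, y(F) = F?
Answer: 179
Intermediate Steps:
c = -4
W = -84 (W = (0 - 6)*(6 + 8) = -6*14 = -84)
R(r) = 1 (R(r) = r/r = 1)
R(W)*(183 + c) = 1*(183 - 4) = 1*179 = 179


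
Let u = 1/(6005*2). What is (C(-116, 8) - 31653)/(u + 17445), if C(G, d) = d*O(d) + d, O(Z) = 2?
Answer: -379864290/209514451 ≈ -1.8131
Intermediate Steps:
C(G, d) = 3*d (C(G, d) = d*2 + d = 2*d + d = 3*d)
u = 1/12010 ≈ 8.3264e-5
(C(-116, 8) - 31653)/(u + 17445) = (3*8 - 31653)/(1/12010 + 17445) = (24 - 31653)/(209514451/12010) = -31629*12010/209514451 = -379864290/209514451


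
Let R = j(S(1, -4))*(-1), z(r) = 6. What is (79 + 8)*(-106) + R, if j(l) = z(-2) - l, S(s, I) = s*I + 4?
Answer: -9228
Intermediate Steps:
S(s, I) = 4 + I*s (S(s, I) = I*s + 4 = 4 + I*s)
j(l) = 6 - l
R = -6 (R = (6 - (4 - 4*1))*(-1) = (6 - (4 - 4))*(-1) = (6 - 1*0)*(-1) = (6 + 0)*(-1) = 6*(-1) = -6)
(79 + 8)*(-106) + R = (79 + 8)*(-106) - 6 = 87*(-106) - 6 = -9222 - 6 = -9228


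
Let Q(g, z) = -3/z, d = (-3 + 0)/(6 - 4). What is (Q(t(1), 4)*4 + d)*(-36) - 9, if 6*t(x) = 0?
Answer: 153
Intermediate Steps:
d = -3/2 ≈ -1.5000
t(x) = 0 (t(x) = (⅙)*0 = 0)
(Q(t(1), 4)*4 + d)*(-36) - 9 = (-3/4*4 - 3/2)*(-36) - 9 = (-3*¼*4 - 3/2)*(-36) - 9 = (-¾*4 - 3/2)*(-36) - 9 = (-3 - 3/2)*(-36) - 9 = -9/2*(-36) - 9 = 162 - 9 = 153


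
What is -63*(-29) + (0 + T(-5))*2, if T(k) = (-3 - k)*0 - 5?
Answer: 1817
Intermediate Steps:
T(k) = -5 (T(k) = 0 - 5 = -5)
-63*(-29) + (0 + T(-5))*2 = -63*(-29) + (0 - 5)*2 = 1827 - 5*2 = 1827 - 10 = 1817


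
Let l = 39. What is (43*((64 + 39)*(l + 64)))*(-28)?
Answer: -12773236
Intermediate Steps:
(43*((64 + 39)*(l + 64)))*(-28) = (43*((64 + 39)*(39 + 64)))*(-28) = (43*(103*103))*(-28) = (43*10609)*(-28) = 456187*(-28) = -12773236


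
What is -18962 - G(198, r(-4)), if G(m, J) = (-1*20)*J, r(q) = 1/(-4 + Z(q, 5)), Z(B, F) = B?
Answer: -37929/2 ≈ -18965.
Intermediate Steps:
r(q) = 1/(-4 + q)
G(m, J) = -20*J
-18962 - G(198, r(-4)) = -18962 - (-20)/(-4 - 4) = -18962 - (-20)/(-8) = -18962 - (-20)*(-1)/8 = -18962 - 1*5/2 = -18962 - 5/2 = -37929/2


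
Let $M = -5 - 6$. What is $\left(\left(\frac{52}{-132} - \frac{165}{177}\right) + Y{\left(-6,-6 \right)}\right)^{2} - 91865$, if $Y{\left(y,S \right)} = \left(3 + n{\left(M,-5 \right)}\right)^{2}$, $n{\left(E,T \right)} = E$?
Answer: $- \frac{333352324109}{3790809} \approx -87937.0$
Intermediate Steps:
$M = -11$ ($M = -5 - 6 = -11$)
$Y{\left(y,S \right)} = 64$ ($Y{\left(y,S \right)} = \left(3 - 11\right)^{2} = \left(-8\right)^{2} = 64$)
$\left(\left(\frac{52}{-132} - \frac{165}{177}\right) + Y{\left(-6,-6 \right)}\right)^{2} - 91865 = \left(\left(\frac{52}{-132} - \frac{165}{177}\right) + 64\right)^{2} - 91865 = \left(\left(52 \left(- \frac{1}{132}\right) - \frac{55}{59}\right) + 64\right)^{2} - 91865 = \left(\left(- \frac{13}{33} - \frac{55}{59}\right) + 64\right)^{2} - 91865 = \left(- \frac{2582}{1947} + 64\right)^{2} - 91865 = \left(\frac{122026}{1947}\right)^{2} - 91865 = \frac{14890344676}{3790809} - 91865 = - \frac{333352324109}{3790809}$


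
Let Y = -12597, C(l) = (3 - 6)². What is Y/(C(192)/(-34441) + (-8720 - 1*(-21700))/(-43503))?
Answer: 18873919109331/447435707 ≈ 42182.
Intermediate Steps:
C(l) = 9 (C(l) = (-3)² = 9)
Y/(C(192)/(-34441) + (-8720 - 1*(-21700))/(-43503)) = -12597/(9/(-34441) + (-8720 - 1*(-21700))/(-43503)) = -12597/(9*(-1/34441) + (-8720 + 21700)*(-1/43503)) = -12597/(-9/34441 + 12980*(-1/43503)) = -12597/(-9/34441 - 12980/43503) = -12597/(-447435707/1498286823) = -12597*(-1498286823/447435707) = 18873919109331/447435707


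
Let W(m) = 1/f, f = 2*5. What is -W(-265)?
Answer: -⅒ ≈ -0.10000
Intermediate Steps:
f = 10
W(m) = ⅒ (W(m) = 1/10 = ⅒)
-W(-265) = -1*⅒ = -⅒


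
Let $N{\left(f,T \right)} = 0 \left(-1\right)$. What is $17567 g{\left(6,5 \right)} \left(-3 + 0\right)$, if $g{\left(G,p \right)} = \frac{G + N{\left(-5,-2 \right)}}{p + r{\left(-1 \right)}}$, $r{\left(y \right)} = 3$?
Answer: $- \frac{158103}{4} \approx -39526.0$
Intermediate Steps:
$N{\left(f,T \right)} = 0$
$g{\left(G,p \right)} = \frac{G}{3 + p}$ ($g{\left(G,p \right)} = \frac{G + 0}{p + 3} = \frac{G}{3 + p}$)
$17567 g{\left(6,5 \right)} \left(-3 + 0\right) = 17567 \frac{6}{3 + 5} \left(-3 + 0\right) = 17567 \cdot \frac{6}{8} \left(-3\right) = 17567 \cdot 6 \cdot \frac{1}{8} \left(-3\right) = 17567 \cdot \frac{3}{4} \left(-3\right) = 17567 \left(- \frac{9}{4}\right) = - \frac{158103}{4}$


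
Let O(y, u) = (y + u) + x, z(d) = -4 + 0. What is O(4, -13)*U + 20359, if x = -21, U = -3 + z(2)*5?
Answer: 21049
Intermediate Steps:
z(d) = -4
U = -23 (U = -3 - 4*5 = -3 - 20 = -23)
O(y, u) = -21 + u + y (O(y, u) = (y + u) - 21 = (u + y) - 21 = -21 + u + y)
O(4, -13)*U + 20359 = (-21 - 13 + 4)*(-23) + 20359 = -30*(-23) + 20359 = 690 + 20359 = 21049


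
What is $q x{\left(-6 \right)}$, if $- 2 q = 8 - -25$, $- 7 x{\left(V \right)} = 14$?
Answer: $33$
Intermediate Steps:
$x{\left(V \right)} = -2$ ($x{\left(V \right)} = \left(- \frac{1}{7}\right) 14 = -2$)
$q = - \frac{33}{2}$ ($q = - \frac{8 - -25}{2} = - \frac{8 + 25}{2} = \left(- \frac{1}{2}\right) 33 = - \frac{33}{2} \approx -16.5$)
$q x{\left(-6 \right)} = \left(- \frac{33}{2}\right) \left(-2\right) = 33$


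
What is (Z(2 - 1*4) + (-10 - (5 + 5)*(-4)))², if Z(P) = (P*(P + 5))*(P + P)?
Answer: 2916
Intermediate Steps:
Z(P) = 2*P²*(5 + P) (Z(P) = (P*(5 + P))*(2*P) = 2*P²*(5 + P))
(Z(2 - 1*4) + (-10 - (5 + 5)*(-4)))² = (2*(2 - 1*4)²*(5 + (2 - 1*4)) + (-10 - (5 + 5)*(-4)))² = (2*(2 - 4)²*(5 + (2 - 4)) + (-10 - 10*(-4)))² = (2*(-2)²*(5 - 2) + (-10 - 1*(-40)))² = (2*4*3 + (-10 + 40))² = (24 + 30)² = 54² = 2916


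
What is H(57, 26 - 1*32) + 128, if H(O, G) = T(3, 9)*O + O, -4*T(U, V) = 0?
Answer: 185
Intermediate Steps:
T(U, V) = 0 (T(U, V) = -¼*0 = 0)
H(O, G) = O (H(O, G) = 0*O + O = 0 + O = O)
H(57, 26 - 1*32) + 128 = 57 + 128 = 185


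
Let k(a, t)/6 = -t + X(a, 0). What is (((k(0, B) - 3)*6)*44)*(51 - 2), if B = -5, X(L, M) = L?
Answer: 349272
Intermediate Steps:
k(a, t) = -6*t + 6*a (k(a, t) = 6*(-t + a) = 6*(a - t) = -6*t + 6*a)
(((k(0, B) - 3)*6)*44)*(51 - 2) = ((((-6*(-5) + 6*0) - 3)*6)*44)*(51 - 2) = ((((30 + 0) - 3)*6)*44)*49 = (((30 - 3)*6)*44)*49 = ((27*6)*44)*49 = (162*44)*49 = 7128*49 = 349272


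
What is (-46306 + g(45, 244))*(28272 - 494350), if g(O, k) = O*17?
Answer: 21225658198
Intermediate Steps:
g(O, k) = 17*O
(-46306 + g(45, 244))*(28272 - 494350) = (-46306 + 17*45)*(28272 - 494350) = (-46306 + 765)*(-466078) = -45541*(-466078) = 21225658198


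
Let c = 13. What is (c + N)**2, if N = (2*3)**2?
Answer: 2401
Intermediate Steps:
N = 36 (N = 6**2 = 36)
(c + N)**2 = (13 + 36)**2 = 49**2 = 2401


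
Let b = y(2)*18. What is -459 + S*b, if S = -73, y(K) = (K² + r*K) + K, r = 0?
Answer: -8343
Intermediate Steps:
y(K) = K + K² (y(K) = (K² + 0*K) + K = (K² + 0) + K = K² + K = K + K²)
b = 108 (b = (2*(1 + 2))*18 = (2*3)*18 = 6*18 = 108)
-459 + S*b = -459 - 73*108 = -459 - 7884 = -8343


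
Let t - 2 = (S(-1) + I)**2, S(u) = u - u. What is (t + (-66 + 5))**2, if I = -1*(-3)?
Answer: 2500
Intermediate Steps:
I = 3
S(u) = 0
t = 11 (t = 2 + (0 + 3)**2 = 2 + 3**2 = 2 + 9 = 11)
(t + (-66 + 5))**2 = (11 + (-66 + 5))**2 = (11 - 61)**2 = (-50)**2 = 2500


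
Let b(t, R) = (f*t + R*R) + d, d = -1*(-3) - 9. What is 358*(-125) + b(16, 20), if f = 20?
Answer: -44036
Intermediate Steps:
d = -6 (d = 3 - 9 = -6)
b(t, R) = -6 + R**2 + 20*t (b(t, R) = (20*t + R*R) - 6 = (20*t + R**2) - 6 = (R**2 + 20*t) - 6 = -6 + R**2 + 20*t)
358*(-125) + b(16, 20) = 358*(-125) + (-6 + 20**2 + 20*16) = -44750 + (-6 + 400 + 320) = -44750 + 714 = -44036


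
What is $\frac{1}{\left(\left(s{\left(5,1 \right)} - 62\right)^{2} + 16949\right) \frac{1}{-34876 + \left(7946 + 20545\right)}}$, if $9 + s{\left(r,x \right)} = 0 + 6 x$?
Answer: $- \frac{6385}{21174} \approx -0.30155$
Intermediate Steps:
$s{\left(r,x \right)} = -9 + 6 x$ ($s{\left(r,x \right)} = -9 + \left(0 + 6 x\right) = -9 + 6 x$)
$\frac{1}{\left(\left(s{\left(5,1 \right)} - 62\right)^{2} + 16949\right) \frac{1}{-34876 + \left(7946 + 20545\right)}} = \frac{1}{\left(\left(\left(-9 + 6 \cdot 1\right) - 62\right)^{2} + 16949\right) \frac{1}{-34876 + \left(7946 + 20545\right)}} = \frac{1}{\left(\left(\left(-9 + 6\right) - 62\right)^{2} + 16949\right) \frac{1}{-34876 + 28491}} = \frac{1}{\left(\left(-3 - 62\right)^{2} + 16949\right) \frac{1}{-6385}} = \frac{1}{\left(\left(-65\right)^{2} + 16949\right) \left(- \frac{1}{6385}\right)} = \frac{1}{\left(4225 + 16949\right) \left(- \frac{1}{6385}\right)} = \frac{1}{21174 \left(- \frac{1}{6385}\right)} = \frac{1}{- \frac{21174}{6385}} = - \frac{6385}{21174}$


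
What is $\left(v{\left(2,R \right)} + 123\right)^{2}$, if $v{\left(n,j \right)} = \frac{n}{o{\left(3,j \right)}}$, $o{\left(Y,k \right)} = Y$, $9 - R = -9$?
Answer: $\frac{137641}{9} \approx 15293.0$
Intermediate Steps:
$R = 18$ ($R = 9 - -9 = 9 + 9 = 18$)
$v{\left(n,j \right)} = \frac{n}{3}$
$\left(v{\left(2,R \right)} + 123\right)^{2} = \left(\frac{1}{3} \cdot 2 + 123\right)^{2} = \left(\frac{2}{3} + 123\right)^{2} = \left(\frac{371}{3}\right)^{2} = \frac{137641}{9}$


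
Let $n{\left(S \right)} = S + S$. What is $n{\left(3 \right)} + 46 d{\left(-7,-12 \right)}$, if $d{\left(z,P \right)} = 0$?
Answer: $6$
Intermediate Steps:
$n{\left(S \right)} = 2 S$
$n{\left(3 \right)} + 46 d{\left(-7,-12 \right)} = 2 \cdot 3 + 46 \cdot 0 = 6 + 0 = 6$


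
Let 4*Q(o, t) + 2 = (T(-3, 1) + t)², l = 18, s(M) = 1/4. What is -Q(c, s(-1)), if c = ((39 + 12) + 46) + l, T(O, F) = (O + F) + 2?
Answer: 31/64 ≈ 0.48438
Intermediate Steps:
s(M) = ¼
T(O, F) = 2 + F + O (T(O, F) = (F + O) + 2 = 2 + F + O)
c = 115 (c = ((39 + 12) + 46) + 18 = (51 + 46) + 18 = 97 + 18 = 115)
Q(o, t) = -½ + t²/4 (Q(o, t) = -½ + ((2 + 1 - 3) + t)²/4 = -½ + (0 + t)²/4 = -½ + t²/4)
-Q(c, s(-1)) = -(-½ + (¼)²/4) = -(-½ + (¼)*(1/16)) = -(-½ + 1/64) = -1*(-31/64) = 31/64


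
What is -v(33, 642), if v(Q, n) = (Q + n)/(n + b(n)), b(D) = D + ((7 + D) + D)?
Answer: -27/103 ≈ -0.26214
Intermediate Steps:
b(D) = 7 + 3*D (b(D) = D + (7 + 2*D) = 7 + 3*D)
v(Q, n) = (Q + n)/(7 + 4*n) (v(Q, n) = (Q + n)/(n + (7 + 3*n)) = (Q + n)/(7 + 4*n))
-v(33, 642) = -(33 + 642)/(7 + 4*642) = -675/(7 + 2568) = -675/2575 = -1*27/103 = -27/103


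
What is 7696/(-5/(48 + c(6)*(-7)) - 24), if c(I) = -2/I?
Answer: -1162096/3639 ≈ -319.34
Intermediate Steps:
7696/(-5/(48 + c(6)*(-7)) - 24) = 7696/(-5/(48 - 2/6*(-7)) - 24) = 7696/(-5/(48 - 2*⅙*(-7)) - 24) = 7696/(-5/(48 - ⅓*(-7)) - 24) = 7696/(-5/(48 + 7/3) - 24) = 7696/(-5/(151/3) - 24) = 7696/((3/151)*(-5) - 24) = 7696/(-15/151 - 24) = 7696/(-3639/151) = 7696*(-151/3639) = -1162096/3639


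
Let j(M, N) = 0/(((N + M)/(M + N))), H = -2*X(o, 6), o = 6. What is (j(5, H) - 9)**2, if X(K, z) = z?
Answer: 81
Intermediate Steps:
H = -12 (H = -2*6 = -12)
j(M, N) = 0 (j(M, N) = 0/(((M + N)/(M + N))) = 0/1 = 0*1 = 0)
(j(5, H) - 9)**2 = (0 - 9)**2 = (-9)**2 = 81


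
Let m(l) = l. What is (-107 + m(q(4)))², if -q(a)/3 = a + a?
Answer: 17161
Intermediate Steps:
q(a) = -6*a (q(a) = -3*(a + a) = -6*a)
(-107 + m(q(4)))² = (-107 - 6*4)² = (-107 - 24)² = (-131)² = 17161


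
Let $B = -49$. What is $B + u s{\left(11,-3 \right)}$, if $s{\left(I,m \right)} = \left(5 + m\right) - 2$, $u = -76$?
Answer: $-49$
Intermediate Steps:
$s{\left(I,m \right)} = 3 + m$
$B + u s{\left(11,-3 \right)} = -49 - 76 \left(3 - 3\right) = -49 - 0 = -49 + 0 = -49$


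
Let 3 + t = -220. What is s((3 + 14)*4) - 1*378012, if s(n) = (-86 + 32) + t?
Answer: -378289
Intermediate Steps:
t = -223 (t = -3 - 220 = -223)
s(n) = -277 (s(n) = (-86 + 32) - 223 = -54 - 223 = -277)
s((3 + 14)*4) - 1*378012 = -277 - 1*378012 = -277 - 378012 = -378289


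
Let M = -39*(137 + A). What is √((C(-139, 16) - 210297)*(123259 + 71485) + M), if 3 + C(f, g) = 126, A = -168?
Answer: 3*I*√4547791583 ≈ 2.0231e+5*I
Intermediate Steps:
C(f, g) = 123 (C(f, g) = -3 + 126 = 123)
M = 1209 (M = -39*(137 - 168) = -39*(-31) = 1209)
√((C(-139, 16) - 210297)*(123259 + 71485) + M) = √((123 - 210297)*(123259 + 71485) + 1209) = √(-210174*194744 + 1209) = √(-40930125456 + 1209) = √(-40930124247) = 3*I*√4547791583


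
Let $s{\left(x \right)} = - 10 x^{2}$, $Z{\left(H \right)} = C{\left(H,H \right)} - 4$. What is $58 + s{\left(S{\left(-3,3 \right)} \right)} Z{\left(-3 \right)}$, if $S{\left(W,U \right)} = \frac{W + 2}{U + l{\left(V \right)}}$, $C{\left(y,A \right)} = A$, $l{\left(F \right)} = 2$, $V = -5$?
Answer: $\frac{304}{5} \approx 60.8$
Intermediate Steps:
$Z{\left(H \right)} = -4 + H$ ($Z{\left(H \right)} = H - 4 = -4 + H$)
$S{\left(W,U \right)} = \frac{2 + W}{2 + U}$ ($S{\left(W,U \right)} = \frac{W + 2}{U + 2} = \frac{2 + W}{2 + U}$)
$58 + s{\left(S{\left(-3,3 \right)} \right)} Z{\left(-3 \right)} = 58 + - 10 \left(\frac{2 - 3}{2 + 3}\right)^{2} \left(-4 - 3\right) = 58 + - 10 \left(\frac{1}{5} \left(-1\right)\right)^{2} \left(-7\right) = 58 + - 10 \left(- \frac{1}{5}\right)^{2} \left(-7\right) = 58 + \left(-10\right) \frac{1}{25} \left(-7\right) = 58 - - \frac{14}{5} = 58 + \frac{14}{5} = \frac{304}{5}$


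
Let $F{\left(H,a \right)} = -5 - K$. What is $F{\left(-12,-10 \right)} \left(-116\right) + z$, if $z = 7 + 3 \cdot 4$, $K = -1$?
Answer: $483$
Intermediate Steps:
$F{\left(H,a \right)} = -4$ ($F{\left(H,a \right)} = -5 - -1 = -5 + 1 = -4$)
$z = 19$ ($z = 7 + 12 = 19$)
$F{\left(-12,-10 \right)} \left(-116\right) + z = \left(-4\right) \left(-116\right) + 19 = 464 + 19 = 483$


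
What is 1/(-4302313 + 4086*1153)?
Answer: 1/408845 ≈ 2.4459e-6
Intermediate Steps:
1/(-4302313 + 4086*1153) = 1/(-4302313 + 4711158) = 1/408845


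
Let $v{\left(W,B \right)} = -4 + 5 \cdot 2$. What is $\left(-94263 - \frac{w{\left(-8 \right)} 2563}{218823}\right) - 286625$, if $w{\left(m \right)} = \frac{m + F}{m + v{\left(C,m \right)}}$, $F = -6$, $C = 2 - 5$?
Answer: $- \frac{7577006615}{19893} \approx -3.8089 \cdot 10^{5}$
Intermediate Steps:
$C = -3$ ($C = 2 - 5 = -3$)
$v{\left(W,B \right)} = 6$ ($v{\left(W,B \right)} = -4 + 10 = 6$)
$w{\left(m \right)} = \frac{-6 + m}{6 + m}$ ($w{\left(m \right)} = \frac{m - 6}{m + 6} = \frac{-6 + m}{6 + m}$)
$\left(-94263 - \frac{w{\left(-8 \right)} 2563}{218823}\right) - 286625 = \left(-94263 - \frac{\frac{-6 - 8}{6 - 8} \cdot 2563}{218823}\right) - 286625 = \left(-94263 - \frac{1}{-2} \left(-14\right) 2563 \cdot \frac{1}{218823}\right) - 286625 = \left(-94263 - \left(- \frac{1}{2}\right) \left(-14\right) 2563 \cdot \frac{1}{218823}\right) - 286625 = \left(-94263 - 7 \cdot 2563 \cdot \frac{1}{218823}\right) - 286625 = \left(-94263 - 17941 \cdot \frac{1}{218823}\right) - 286625 = \left(-94263 - \frac{1631}{19893}\right) - 286625 = - \frac{1875175490}{19893} - 286625 = - \frac{7577006615}{19893}$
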